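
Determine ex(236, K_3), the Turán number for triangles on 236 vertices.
ex(236, K_3) = ⌊236^2/4⌋ = 13924

Mantel (1907): a triangle-free graph on n vertices has at most ⌊n^2/4⌋ edges, with equality for the complete bipartite graph K_{⌊n/2⌋, ⌈n/2⌉}. For n = 236: ⌊236^2/4⌋ = ⌊55696/4⌋ = 13924. The extremal graph is K_{118, 118}, which has 118·118 = 13924 edges.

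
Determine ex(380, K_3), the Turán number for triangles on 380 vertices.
ex(380, K_3) = ⌊380^2/4⌋ = 36100

Mantel (1907): a triangle-free graph on n vertices has at most ⌊n^2/4⌋ edges, with equality for the complete bipartite graph K_{⌊n/2⌋, ⌈n/2⌉}. For n = 380: ⌊380^2/4⌋ = ⌊144400/4⌋ = 36100. The extremal graph is K_{190, 190}, which has 190·190 = 36100 edges.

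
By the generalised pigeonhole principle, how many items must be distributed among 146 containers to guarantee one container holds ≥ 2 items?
n = (2 − 1)·146 + 1 = 147

By the generalised pigeonhole principle, to guarantee some box contains ≥ r objects we need more than (r − 1) · k objects total. Threshold: n = (r − 1) · k + 1. With r = 2 and k = 146: n = 1 · 146 + 1 = 146 + 1 = 147. For n = 146 = 1 · 146, we can put exactly 1 objects in every box, avoiding 2 in any single one — so 147 is tight.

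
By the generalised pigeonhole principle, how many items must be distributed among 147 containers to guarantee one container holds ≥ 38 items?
n = (38 − 1)·147 + 1 = 5440

By the generalised pigeonhole principle, to guarantee some box contains ≥ r objects we need more than (r − 1) · k objects total. Threshold: n = (r − 1) · k + 1. With r = 38 and k = 147: n = 37 · 147 + 1 = 5439 + 1 = 5440. For n = 5439 = 37 · 147, we can put exactly 37 objects in every box, avoiding 38 in any single one — so 5440 is tight.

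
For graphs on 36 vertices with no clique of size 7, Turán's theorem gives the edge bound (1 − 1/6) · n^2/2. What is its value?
Turán density bound = (5/6) · 36^2/2 = 540

Turán's theorem: ex(n, K_{r+1}) is achieved by the complete r-partite Turán graph T(n, r) with parts as balanced as possible, and is at most (1 − 1/r) · n^2/2. For r = 6, n = 36: the density bound is (5/6) · 1296/2 = 540. Since 6 ∣ 36, the Turán graph T(36, 6) has parts of equal size 6, and its edge count e(T(36, 6)) = 540 attains the density bound exactly.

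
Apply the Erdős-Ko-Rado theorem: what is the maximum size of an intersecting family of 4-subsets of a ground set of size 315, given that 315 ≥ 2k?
max |F| = C(314, 3) = 5110664

Erdős-Ko-Rado (1961): when n ≥ 2k, max |F| = C(n−1, k−1). The bound is attained by the star {A : i ∈ A} for any fixed i ∈ [n]. Here C(315−1, 4−1) = C(314, 3) = 5110664.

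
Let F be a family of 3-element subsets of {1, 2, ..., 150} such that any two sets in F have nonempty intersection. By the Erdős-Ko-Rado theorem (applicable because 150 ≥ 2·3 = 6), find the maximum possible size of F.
max |F| = C(149, 2) = 11026

The Erdős-Ko-Rado theorem states: for n ≥ 2k, an intersecting family of k-subsets of an n-element set has size at most C(n − 1, k − 1), with equality for 'star' families {A ⊆ [n] : |A| = k, i ∈ A} (fix an element i). For n = 150, k = 3: C(149, 2) = 11026.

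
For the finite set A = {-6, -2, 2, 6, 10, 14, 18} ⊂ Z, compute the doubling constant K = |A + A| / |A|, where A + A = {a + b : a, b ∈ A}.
K = |A + A| / |A| = 13/7

Enumerate A + A = {a + b : a, b ∈ A}. With |A| = 7, there are |A|^2 = 49 ordered sum pairs; collecting distinct values, A + A = {-12, -8, -4, 0, 4, 8, 12, 16, 20, 24, 28, 32, 36}, so |A + A| = 13. Thus K = 13/7. Here |A + A| = 2|A| − 1 = 13, the minimum possible — so K = 13/7 is minimal, which holds iff A is an arithmetic progression.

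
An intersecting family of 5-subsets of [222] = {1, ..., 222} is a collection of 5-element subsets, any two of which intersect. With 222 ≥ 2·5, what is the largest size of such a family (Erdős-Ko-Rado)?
max |F| = C(221, 4) = 96717335

The Erdős-Ko-Rado theorem states: for n ≥ 2k, an intersecting family of k-subsets of an n-element set has size at most C(n − 1, k − 1), with equality for 'star' families {A ⊆ [n] : |A| = k, i ∈ A} (fix an element i). For n = 222, k = 5: C(221, 4) = 96717335.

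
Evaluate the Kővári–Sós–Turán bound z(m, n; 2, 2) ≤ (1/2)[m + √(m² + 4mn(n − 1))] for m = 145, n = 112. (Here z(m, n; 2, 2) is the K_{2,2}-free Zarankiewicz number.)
z(145, 112; 2, 2) ≤ (1/2)[145 + √(145² + 4·145·112·111)] = (1/2)[145 + √7231585] = 1417.0803

Kővári–Sós–Turán: let r_1, ..., r_145 be the row sums and z = Σ r_i the total number of 1s. Each pair of columns can share at most one row with both entries 1 (else a 2×2 all-ones block appears), so Σ_i C(r_i, 2) ≤ C(112, 2) = 6216. By convexity Σ_i C(r_i, 2) ≥ 145·C(z/145, 2) = z(z − 145)/(2·145), giving z² − 145z − 145·112·111 ≤ 0 and hence z ≤ (1/2)[145 + √(21025 + 4·1802640)] = (1/2)[145 + √7231585] ≈ (1/2)(145 + 2689.1606) = 1417.0803.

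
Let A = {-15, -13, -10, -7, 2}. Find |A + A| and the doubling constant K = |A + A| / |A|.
K = |A + A| / |A| = 14/5

Enumerate A + A = {a + b : a, b ∈ A}. With |A| = 5, there are |A|^2 = 25 ordered sum pairs; collecting distinct values, A + A = {-30, -28, -26, -25, -23, -22, -20, -17, -14, -13, -11, -8, -5, 4}, so |A + A| = 14. Thus K = 14/5. For comparison, the minimum possible |A + A| over all 5-element sets is 2·5 − 1 = 9 (so min K = 9/5), attained only by arithmetic progressions.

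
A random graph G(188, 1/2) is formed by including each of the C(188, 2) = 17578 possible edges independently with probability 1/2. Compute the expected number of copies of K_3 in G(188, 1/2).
E[# K_3] = C(188, 3) · (1/2)^C(3, 2) = 1089836 / 2^3 = 272459/2 = 136229.5

For each 3-subset S of vertices (there are C(188, 3) = 1089836 such S), let X_S = 1 if S induces a K_3 (all C(3, 2) = 3 edges present). Then P(X_S = 1) = (1/2)^3 = 1/8. By linearity of expectation, E[# K_3] = C(188, 3) · (1/2)^3 = 1089836 / 8 = 272459/2 = 136229.5.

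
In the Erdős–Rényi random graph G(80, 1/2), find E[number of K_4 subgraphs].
E[# K_4] = C(80, 4) · (1/2)^C(4, 2) = 1581580 / 2^6 = 395395/16 = 24712.1875

For each 4-subset S of vertices (there are C(80, 4) = 1581580 such S), let X_S = 1 if S induces a K_4 (all C(4, 2) = 6 edges present). Then P(X_S = 1) = (1/2)^6 = 1/64. By linearity of expectation, E[# K_4] = C(80, 4) · (1/2)^6 = 1581580 / 64 = 395395/16 = 24712.1875.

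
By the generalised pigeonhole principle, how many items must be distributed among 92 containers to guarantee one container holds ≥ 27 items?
n = (27 − 1)·92 + 1 = 2393

By the generalised pigeonhole principle, to guarantee some box contains ≥ r objects we need more than (r − 1) · k objects total. Threshold: n = (r − 1) · k + 1. With r = 27 and k = 92: n = 26 · 92 + 1 = 2392 + 1 = 2393. For n = 2392 = 26 · 92, we can put exactly 26 objects in every box, avoiding 27 in any single one — so 2393 is tight.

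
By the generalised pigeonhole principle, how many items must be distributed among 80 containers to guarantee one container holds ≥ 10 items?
n = (10 − 1)·80 + 1 = 721

By the generalised pigeonhole principle, to guarantee some box contains ≥ r objects we need more than (r − 1) · k objects total. Threshold: n = (r − 1) · k + 1. With r = 10 and k = 80: n = 9 · 80 + 1 = 720 + 1 = 721. For n = 720 = 9 · 80, we can put exactly 9 objects in every box, avoiding 10 in any single one — so 721 is tight.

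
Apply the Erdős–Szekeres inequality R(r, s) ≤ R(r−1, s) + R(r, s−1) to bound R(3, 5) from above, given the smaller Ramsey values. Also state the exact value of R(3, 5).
R(3, 5) ≤ R(2, 5) + R(3, 4) = 5 + 9 = 14; exact value R(3, 5) = 14.

The Erdős–Szekeres recurrence R(r, s) ≤ R(r−1, s) + R(r, s−1) applied to (r, s) = (3, 5) gives
  R(3, 5) ≤ R(2, 5) + R(3, 4) = 5 + 9 = 14.
(Recall R(2, k) = k and R is symmetric.) Here the recurrence bound is tight: a matching lower-bound construction on K_{13} shows R(3, 5) > 13, so R(3, 5) = 14 exactly.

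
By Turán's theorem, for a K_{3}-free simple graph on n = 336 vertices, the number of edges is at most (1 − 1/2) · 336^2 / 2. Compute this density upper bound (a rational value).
Turán density bound = (1/2) · 336^2/2 = 28224

Turán's theorem: ex(n, K_{r+1}) is achieved by the complete r-partite Turán graph T(n, r) with parts as balanced as possible, and is at most (1 − 1/r) · n^2/2. For r = 2, n = 336: the density bound is (1/2) · 112896/2 = 28224. Since 2 ∣ 336, the Turán graph T(336, 2) has parts of equal size 168, and its edge count e(T(336, 2)) = 28224 attains the density bound exactly.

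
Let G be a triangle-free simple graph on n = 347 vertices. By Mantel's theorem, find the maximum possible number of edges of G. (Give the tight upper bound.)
ex(347, K_3) = ⌊347^2/4⌋ = 30102

Mantel (1907): a triangle-free graph on n vertices has at most ⌊n^2/4⌋ edges, with equality for the complete bipartite graph K_{⌊n/2⌋, ⌈n/2⌉}. For n = 347: ⌊347^2/4⌋ = ⌊120409/4⌋ = 30102. The extremal graph is K_{173, 174}, which has 173·174 = 30102 edges.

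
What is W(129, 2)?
W(129, 2) = 129 + 1 = 130

A 2-term AP is any pair of integers, so a monochromatic 2-AP exists iff some colour is used at least twice. With 129 colours, the colouring i ↦ i on {1, ..., 129} uses each colour once, avoiding any monochromatic pair, so W(129, 2) > 129. For {1, ..., 130}, pigeonhole forces two integers of the same colour, which form a monochromatic 2-AP. Hence W(129, 2) = 130.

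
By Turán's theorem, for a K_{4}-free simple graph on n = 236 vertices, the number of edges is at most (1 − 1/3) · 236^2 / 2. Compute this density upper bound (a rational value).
Turán density bound = (2/3) · 236^2/2 = 55696/3 ≈ 18565.3333

Turán's theorem: ex(n, K_{r+1}) is achieved by the complete r-partite Turán graph T(n, r) with parts as balanced as possible, and is at most (1 − 1/r) · n^2/2. For r = 3, n = 236: the density bound is (2/3) · 55696/2 = 55696/3 ≈ 18565.3333. The integer-valued extremum is e(T(236, 3)) = 18565, which is strictly less than the density bound 55696/3 since 3 ∤ 236 (the parts of T(236, 3) cannot all be equal).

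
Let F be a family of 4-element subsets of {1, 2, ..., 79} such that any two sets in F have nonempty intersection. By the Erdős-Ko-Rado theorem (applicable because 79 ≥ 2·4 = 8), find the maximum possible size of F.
max |F| = C(78, 3) = 76076

Erdős-Ko-Rado (1961): when n ≥ 2k, max |F| = C(n−1, k−1). The bound is attained by the star {A : i ∈ A} for any fixed i ∈ [n]. Here C(79−1, 4−1) = C(78, 3) = 76076.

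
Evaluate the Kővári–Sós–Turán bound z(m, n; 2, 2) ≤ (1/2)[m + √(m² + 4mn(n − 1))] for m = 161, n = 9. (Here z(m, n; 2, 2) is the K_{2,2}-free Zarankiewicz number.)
z(161, 9; 2, 2) ≤ (1/2)[161 + √(161² + 4·161·9·8)] = (1/2)[161 + √72289] = 214.9331

Kővári–Sós–Turán: let r_1, ..., r_161 be the row sums and z = Σ r_i the total number of 1s. Each pair of columns can share at most one row with both entries 1 (else a 2×2 all-ones block appears), so Σ_i C(r_i, 2) ≤ C(9, 2) = 36. By convexity Σ_i C(r_i, 2) ≥ 161·C(z/161, 2) = z(z − 161)/(2·161), giving z² − 161z − 161·9·8 ≤ 0 and hence z ≤ (1/2)[161 + √(25921 + 4·11592)] = (1/2)[161 + √72289] ≈ (1/2)(161 + 268.8661) = 214.9331.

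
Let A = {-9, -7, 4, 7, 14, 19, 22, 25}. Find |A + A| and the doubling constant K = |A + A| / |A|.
K = |A + A| / |A| = 32/8 = 4

Enumerate A + A = {a + b : a, b ∈ A}. With |A| = 8, there are |A|^2 = 64 ordered sum pairs; collecting distinct values, A + A = {-18, -16, -14, -5, -3, -2, 0, 5, 7, 8, 10, 11, 12, 13, 14, 15, 16, 18, 21, 23, 26, 28, 29, 32, 33, 36, 38, 39, 41, 44, 47, 50}, so |A + A| = 32. Thus K = 32/8 = 4. For comparison, the minimum possible |A + A| over all 8-element sets is 2·8 − 1 = 15 (so min K = 15/8), attained only by arithmetic progressions.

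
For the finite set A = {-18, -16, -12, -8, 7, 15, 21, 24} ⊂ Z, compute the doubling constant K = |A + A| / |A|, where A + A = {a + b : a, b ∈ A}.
K = |A + A| / |A| = 33/8

Enumerate A + A = {a + b : a, b ∈ A}. With |A| = 8, there are |A|^2 = 64 ordered sum pairs; collecting distinct values, A + A = {-36, -34, -32, -30, -28, -26, -24, -20, -16, -11, -9, -5, -3, -1, 3, 5, 6, 7, 8, 9, 12, 13, 14, 16, 22, 28, 30, 31, 36, 39, 42, 45, 48}, so |A + A| = 33. Thus K = 33/8. For comparison, the minimum possible |A + A| over all 8-element sets is 2·8 − 1 = 15 (so min K = 15/8), attained only by arithmetic progressions.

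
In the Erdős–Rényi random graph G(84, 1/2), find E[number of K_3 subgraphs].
E[# K_3] = C(84, 3) · (1/2)^C(3, 2) = 95284 / 2^3 = 23821/2 = 11910.5

For each 3-subset S of vertices (there are C(84, 3) = 95284 such S), let X_S = 1 if S induces a K_3 (all C(3, 2) = 3 edges present). Then P(X_S = 1) = (1/2)^3 = 1/8. By linearity of expectation, E[# K_3] = C(84, 3) · (1/2)^3 = 95284 / 8 = 23821/2 = 11910.5.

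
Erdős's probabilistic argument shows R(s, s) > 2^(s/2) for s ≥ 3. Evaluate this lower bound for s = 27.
2^(27/2) = 11585.2375; so R(27, 27) > 11585.2375

Colour each edge of K_n uniformly at random with red/blue. The expected number of monochromatic K_27 is C(n, 27) · 2 · 2^(−C(27,2)). If C(n, 27) · 2^(1 − C(27,2)) < 1, then with positive probability no monochromatic K_27 exists, so R(27, 27) > n. The standard estimate C(n, 27) ≤ n^27/27! shows this inequality holds whenever n ≤ 2^(27/2) (since 27! · 2^(C(27,2) − 1) > 2^(27^2/2) ≥ n^27). Hence R(27, 27) > 2^(27/2) = 11585.2375.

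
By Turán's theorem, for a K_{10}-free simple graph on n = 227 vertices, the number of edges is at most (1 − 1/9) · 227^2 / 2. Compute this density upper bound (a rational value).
Turán density bound = (8/9) · 227^2/2 = 206116/9 ≈ 22901.7778

Turán's theorem: ex(n, K_{r+1}) is achieved by the complete r-partite Turán graph T(n, r) with parts as balanced as possible, and is at most (1 − 1/r) · n^2/2. For r = 9, n = 227: the density bound is (8/9) · 51529/2 = 206116/9 ≈ 22901.7778. The integer-valued extremum is e(T(227, 9)) = 22901, which is strictly less than the density bound 206116/9 since 9 ∤ 227 (the parts of T(227, 9) cannot all be equal).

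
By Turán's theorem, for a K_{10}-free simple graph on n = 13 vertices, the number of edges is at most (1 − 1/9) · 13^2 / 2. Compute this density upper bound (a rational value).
Turán density bound = (8/9) · 13^2/2 = 676/9 ≈ 75.1111

Turán's theorem: ex(n, K_{r+1}) is achieved by the complete r-partite Turán graph T(n, r) with parts as balanced as possible, and is at most (1 − 1/r) · n^2/2. For r = 9, n = 13: the density bound is (8/9) · 169/2 = 676/9 ≈ 75.1111. The integer-valued extremum is e(T(13, 9)) = 74, which is strictly less than the density bound 676/9 since 9 ∤ 13 (the parts of T(13, 9) cannot all be equal).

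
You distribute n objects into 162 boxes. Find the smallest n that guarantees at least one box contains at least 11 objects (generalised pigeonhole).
n = (11 − 1)·162 + 1 = 1621

By the generalised pigeonhole principle, to guarantee some box contains ≥ r objects we need more than (r − 1) · k objects total. Threshold: n = (r − 1) · k + 1. With r = 11 and k = 162: n = 10 · 162 + 1 = 1620 + 1 = 1621. For n = 1620 = 10 · 162, we can put exactly 10 objects in every box, avoiding 11 in any single one — so 1621 is tight.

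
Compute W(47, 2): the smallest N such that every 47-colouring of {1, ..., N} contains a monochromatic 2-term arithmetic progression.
W(47, 2) = 47 + 1 = 48

A 2-term AP is any pair of integers, so a monochromatic 2-AP exists iff some colour is used at least twice. With 47 colours, the colouring i ↦ i on {1, ..., 47} uses each colour once, avoiding any monochromatic pair, so W(47, 2) > 47. For {1, ..., 48}, pigeonhole forces two integers of the same colour, which form a monochromatic 2-AP. Hence W(47, 2) = 48.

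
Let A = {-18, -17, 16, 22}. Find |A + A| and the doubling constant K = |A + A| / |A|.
K = |A + A| / |A| = 10/4 = 5/2

Enumerate A + A = {a + b : a, b ∈ A}. With |A| = 4, there are |A|^2 = 16 ordered sum pairs; collecting distinct values, A + A = {-36, -35, -34, -2, -1, 4, 5, 32, 38, 44}, so |A + A| = 10. Thus K = 10/4 = 5/2. For comparison, the minimum possible |A + A| over all 4-element sets is 2·4 − 1 = 7 (so min K = 7/4), attained only by arithmetic progressions.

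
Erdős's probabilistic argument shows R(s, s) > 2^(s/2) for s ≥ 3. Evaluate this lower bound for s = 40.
2^(40/2) = 1048576; so R(40, 40) > 1048576

Colour each edge of K_n uniformly at random with red/blue. The expected number of monochromatic K_40 is C(n, 40) · 2 · 2^(−C(40,2)). If C(n, 40) · 2^(1 − C(40,2)) < 1, then with positive probability no monochromatic K_40 exists, so R(40, 40) > n. The standard estimate C(n, 40) ≤ n^40/40! shows this inequality holds whenever n ≤ 2^(40/2) (since 40! · 2^(C(40,2) − 1) > 2^(40^2/2) ≥ n^40). Hence R(40, 40) > 2^(40/2) = 1048576.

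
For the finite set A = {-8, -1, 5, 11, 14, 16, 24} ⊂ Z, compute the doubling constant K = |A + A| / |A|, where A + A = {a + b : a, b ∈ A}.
K = |A + A| / |A| = 26/7

Enumerate A + A = {a + b : a, b ∈ A}. With |A| = 7, there are |A|^2 = 49 ordered sum pairs; collecting distinct values, A + A = {-16, -9, -3, -2, 3, 4, 6, 8, 10, 13, 15, 16, 19, 21, 22, 23, 25, 27, 28, 29, 30, 32, 35, 38, 40, 48}, so |A + A| = 26. Thus K = 26/7. For comparison, the minimum possible |A + A| over all 7-element sets is 2·7 − 1 = 13 (so min K = 13/7), attained only by arithmetic progressions.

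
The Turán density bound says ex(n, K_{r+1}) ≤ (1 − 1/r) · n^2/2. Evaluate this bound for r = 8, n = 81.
Turán density bound = (7/8) · 81^2/2 = 45927/16 ≈ 2870.4375

Turán's theorem: ex(n, K_{r+1}) is achieved by the complete r-partite Turán graph T(n, r) with parts as balanced as possible, and is at most (1 − 1/r) · n^2/2. For r = 8, n = 81: the density bound is (7/8) · 6561/2 = 45927/16 ≈ 2870.4375. The integer-valued extremum is e(T(81, 8)) = 2870, which is strictly less than the density bound 45927/16 since 8 ∤ 81 (the parts of T(81, 8) cannot all be equal).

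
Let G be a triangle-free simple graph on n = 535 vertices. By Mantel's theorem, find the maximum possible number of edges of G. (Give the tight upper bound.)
ex(535, K_3) = ⌊535^2/4⌋ = 71556

Mantel (1907): a triangle-free graph on n vertices has at most ⌊n^2/4⌋ edges, with equality for the complete bipartite graph K_{⌊n/2⌋, ⌈n/2⌉}. For n = 535: ⌊535^2/4⌋ = ⌊286225/4⌋ = 71556. The extremal graph is K_{267, 268}, which has 267·268 = 71556 edges.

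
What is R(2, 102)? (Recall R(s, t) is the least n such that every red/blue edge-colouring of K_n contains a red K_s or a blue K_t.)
R(2, 102) = 102

R(2, k) = k for all k ≥ 2: in a 2-colouring of K_k, either some edge is red (a red K_2) or all edges are blue (a blue K_k). And K_{101} coloured all-blue has no blue K_102, so R(2, 102) > 101. Hence R(2, 102) = 102.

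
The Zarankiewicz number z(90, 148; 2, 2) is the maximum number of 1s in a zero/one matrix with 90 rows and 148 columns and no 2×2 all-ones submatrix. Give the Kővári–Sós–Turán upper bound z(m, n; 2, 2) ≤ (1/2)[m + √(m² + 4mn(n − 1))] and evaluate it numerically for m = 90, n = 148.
z(90, 148; 2, 2) ≤ (1/2)[90 + √(90² + 4·90·148·147)] = (1/2)[90 + √7840260] = 1445.0232

Kővári–Sós–Turán: let r_1, ..., r_90 be the row sums and z = Σ r_i the total number of 1s. Each pair of columns can share at most one row with both entries 1 (else a 2×2 all-ones block appears), so Σ_i C(r_i, 2) ≤ C(148, 2) = 10878. By convexity Σ_i C(r_i, 2) ≥ 90·C(z/90, 2) = z(z − 90)/(2·90), giving z² − 90z − 90·148·147 ≤ 0 and hence z ≤ (1/2)[90 + √(8100 + 4·1958040)] = (1/2)[90 + √7840260] ≈ (1/2)(90 + 2800.0464) = 1445.0232.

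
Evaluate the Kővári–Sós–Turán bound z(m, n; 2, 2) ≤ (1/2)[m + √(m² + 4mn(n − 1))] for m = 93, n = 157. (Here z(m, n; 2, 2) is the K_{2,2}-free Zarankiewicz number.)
z(93, 157; 2, 2) ≤ (1/2)[93 + √(93² + 4·93·157·156)] = (1/2)[93 + √9119673] = 1556.4398

Kővári–Sós–Turán: let r_1, ..., r_93 be the row sums and z = Σ r_i the total number of 1s. Each pair of columns can share at most one row with both entries 1 (else a 2×2 all-ones block appears), so Σ_i C(r_i, 2) ≤ C(157, 2) = 12246. By convexity Σ_i C(r_i, 2) ≥ 93·C(z/93, 2) = z(z − 93)/(2·93), giving z² − 93z − 93·157·156 ≤ 0 and hence z ≤ (1/2)[93 + √(8649 + 4·2277756)] = (1/2)[93 + √9119673] ≈ (1/2)(93 + 3019.8796) = 1556.4398.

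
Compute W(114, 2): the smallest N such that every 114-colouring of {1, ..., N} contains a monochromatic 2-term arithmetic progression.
W(114, 2) = 114 + 1 = 115

A 2-term AP is any pair of integers, so a monochromatic 2-AP exists iff some colour is used at least twice. With 114 colours, the colouring i ↦ i on {1, ..., 114} uses each colour once, avoiding any monochromatic pair, so W(114, 2) > 114. For {1, ..., 115}, pigeonhole forces two integers of the same colour, which form a monochromatic 2-AP. Hence W(114, 2) = 115.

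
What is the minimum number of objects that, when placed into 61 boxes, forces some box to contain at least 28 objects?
n = (28 − 1)·61 + 1 = 1648

By the generalised pigeonhole principle, to guarantee some box contains ≥ r objects we need more than (r − 1) · k objects total. Threshold: n = (r − 1) · k + 1. With r = 28 and k = 61: n = 27 · 61 + 1 = 1647 + 1 = 1648. For n = 1647 = 27 · 61, we can put exactly 27 objects in every box, avoiding 28 in any single one — so 1648 is tight.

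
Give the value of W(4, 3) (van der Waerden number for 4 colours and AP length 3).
W(4, 3) = 76

W(4, 3) = 76. The lower bound W(4, 3) > 75 comes from an explicit good 4-colouring of [1, 75]; the upper bound W(4, 3) ≤ 76 was verified by exhaustive search over 4-colourings of [1, 76].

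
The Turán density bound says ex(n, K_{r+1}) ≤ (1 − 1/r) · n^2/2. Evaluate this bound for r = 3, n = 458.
Turán density bound = (2/3) · 458^2/2 = 209764/3 ≈ 69921.3333

Turán's theorem: ex(n, K_{r+1}) is achieved by the complete r-partite Turán graph T(n, r) with parts as balanced as possible, and is at most (1 − 1/r) · n^2/2. For r = 3, n = 458: the density bound is (2/3) · 209764/2 = 209764/3 ≈ 69921.3333. The integer-valued extremum is e(T(458, 3)) = 69921, which is strictly less than the density bound 209764/3 since 3 ∤ 458 (the parts of T(458, 3) cannot all be equal).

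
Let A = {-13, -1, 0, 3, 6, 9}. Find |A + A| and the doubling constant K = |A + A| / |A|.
K = |A + A| / |A| = 18/6 = 3

Enumerate A + A = {a + b : a, b ∈ A}. With |A| = 6, there are |A|^2 = 36 ordered sum pairs; collecting distinct values, A + A = {-26, -14, -13, -10, -7, -4, -2, -1, 0, 2, 3, 5, 6, 8, 9, 12, 15, 18}, so |A + A| = 18. Thus K = 18/6 = 3. For comparison, the minimum possible |A + A| over all 6-element sets is 2·6 − 1 = 11 (so min K = 11/6), attained only by arithmetic progressions.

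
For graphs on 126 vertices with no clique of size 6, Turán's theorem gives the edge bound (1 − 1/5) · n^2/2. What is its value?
Turán density bound = (4/5) · 126^2/2 = 31752/5 ≈ 6350.4

Turán's theorem: ex(n, K_{r+1}) is achieved by the complete r-partite Turán graph T(n, r) with parts as balanced as possible, and is at most (1 − 1/r) · n^2/2. For r = 5, n = 126: the density bound is (4/5) · 15876/2 = 31752/5 ≈ 6350.4. The integer-valued extremum is e(T(126, 5)) = 6350, which is strictly less than the density bound 31752/5 since 5 ∤ 126 (the parts of T(126, 5) cannot all be equal).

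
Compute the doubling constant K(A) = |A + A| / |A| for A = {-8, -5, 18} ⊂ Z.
K = |A + A| / |A| = 6/3 = 2

Enumerate A + A = {a + b : a, b ∈ A}. With |A| = 3, there are |A|^2 = 9 ordered sum pairs; collecting distinct values, A + A = {-16, -13, -10, 10, 13, 36}, so |A + A| = 6. Thus K = 6/3 = 2. For comparison, the minimum possible |A + A| over all 3-element sets is 2·3 − 1 = 5 (so min K = 5/3), attained only by arithmetic progressions.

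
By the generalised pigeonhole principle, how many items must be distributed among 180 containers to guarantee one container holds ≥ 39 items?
n = (39 − 1)·180 + 1 = 6841

By the generalised pigeonhole principle, to guarantee some box contains ≥ r objects we need more than (r − 1) · k objects total. Threshold: n = (r − 1) · k + 1. With r = 39 and k = 180: n = 38 · 180 + 1 = 6840 + 1 = 6841. For n = 6840 = 38 · 180, we can put exactly 38 objects in every box, avoiding 39 in any single one — so 6841 is tight.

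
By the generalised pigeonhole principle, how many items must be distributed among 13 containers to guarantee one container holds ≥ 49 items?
n = (49 − 1)·13 + 1 = 625

By the generalised pigeonhole principle, to guarantee some box contains ≥ r objects we need more than (r − 1) · k objects total. Threshold: n = (r − 1) · k + 1. With r = 49 and k = 13: n = 48 · 13 + 1 = 624 + 1 = 625. For n = 624 = 48 · 13, we can put exactly 48 objects in every box, avoiding 49 in any single one — so 625 is tight.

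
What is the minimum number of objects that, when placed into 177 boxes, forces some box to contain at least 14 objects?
n = (14 − 1)·177 + 1 = 2302

By the generalised pigeonhole principle, to guarantee some box contains ≥ r objects we need more than (r − 1) · k objects total. Threshold: n = (r − 1) · k + 1. With r = 14 and k = 177: n = 13 · 177 + 1 = 2301 + 1 = 2302. For n = 2301 = 13 · 177, we can put exactly 13 objects in every box, avoiding 14 in any single one — so 2302 is tight.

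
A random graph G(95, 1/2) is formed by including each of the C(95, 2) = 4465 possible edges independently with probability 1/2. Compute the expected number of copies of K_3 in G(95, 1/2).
E[# K_3] = C(95, 3) · (1/2)^C(3, 2) = 138415 / 2^3 = 17301.875

For each 3-subset S of vertices (there are C(95, 3) = 138415 such S), let X_S = 1 if S induces a K_3 (all C(3, 2) = 3 edges present). Then P(X_S = 1) = (1/2)^3 = 1/8. By linearity of expectation, E[# K_3] = C(95, 3) · (1/2)^3 = 138415 / 8 = 17301.875.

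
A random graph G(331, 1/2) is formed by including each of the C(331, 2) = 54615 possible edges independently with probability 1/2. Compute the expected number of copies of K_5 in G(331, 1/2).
E[# K_5] = C(331, 5) · (1/2)^C(5, 2) = 32120195646 / 2^10 = 16060097823/512 ≈ 31367378.560547

For each 5-subset S of vertices (there are C(331, 5) = 32120195646 such S), let X_S = 1 if S induces a K_5 (all C(5, 2) = 10 edges present). Then P(X_S = 1) = (1/2)^10 = 1/1024. By linearity of expectation, E[# K_5] = C(331, 5) · (1/2)^10 = 32120195646 / 1024 = 16060097823/512 ≈ 31367378.560547.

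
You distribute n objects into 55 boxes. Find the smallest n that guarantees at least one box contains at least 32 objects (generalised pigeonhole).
n = (32 − 1)·55 + 1 = 1706

By the generalised pigeonhole principle, to guarantee some box contains ≥ r objects we need more than (r − 1) · k objects total. Threshold: n = (r − 1) · k + 1. With r = 32 and k = 55: n = 31 · 55 + 1 = 1705 + 1 = 1706. For n = 1705 = 31 · 55, we can put exactly 31 objects in every box, avoiding 32 in any single one — so 1706 is tight.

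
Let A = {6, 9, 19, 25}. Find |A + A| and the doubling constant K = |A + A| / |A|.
K = |A + A| / |A| = 10/4 = 5/2

Enumerate A + A = {a + b : a, b ∈ A}. With |A| = 4, there are |A|^2 = 16 ordered sum pairs; collecting distinct values, A + A = {12, 15, 18, 25, 28, 31, 34, 38, 44, 50}, so |A + A| = 10. Thus K = 10/4 = 5/2. For comparison, the minimum possible |A + A| over all 4-element sets is 2·4 − 1 = 7 (so min K = 7/4), attained only by arithmetic progressions.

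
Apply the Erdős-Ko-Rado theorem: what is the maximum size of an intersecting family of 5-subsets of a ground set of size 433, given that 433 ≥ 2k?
max |F| = C(432, 4) = 1431118260

Erdős-Ko-Rado (1961): when n ≥ 2k, max |F| = C(n−1, k−1). The bound is attained by the star {A : i ∈ A} for any fixed i ∈ [n]. Here C(433−1, 5−1) = C(432, 4) = 1431118260.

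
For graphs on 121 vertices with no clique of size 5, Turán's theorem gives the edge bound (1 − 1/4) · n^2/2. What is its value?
Turán density bound = (3/4) · 121^2/2 = 43923/8 ≈ 5490.375

Turán's theorem: ex(n, K_{r+1}) is achieved by the complete r-partite Turán graph T(n, r) with parts as balanced as possible, and is at most (1 − 1/r) · n^2/2. For r = 4, n = 121: the density bound is (3/4) · 14641/2 = 43923/8 ≈ 5490.375. The integer-valued extremum is e(T(121, 4)) = 5490, which is strictly less than the density bound 43923/8 since 4 ∤ 121 (the parts of T(121, 4) cannot all be equal).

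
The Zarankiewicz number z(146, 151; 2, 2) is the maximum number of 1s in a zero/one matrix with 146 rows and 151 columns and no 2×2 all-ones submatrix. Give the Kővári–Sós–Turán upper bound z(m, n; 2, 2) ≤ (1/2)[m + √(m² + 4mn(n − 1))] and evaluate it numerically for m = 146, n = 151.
z(146, 151; 2, 2) ≤ (1/2)[146 + √(146² + 4·146·151·150)] = (1/2)[146 + √13248916] = 1892.953

Kővári–Sós–Turán: let r_1, ..., r_146 be the row sums and z = Σ r_i the total number of 1s. Each pair of columns can share at most one row with both entries 1 (else a 2×2 all-ones block appears), so Σ_i C(r_i, 2) ≤ C(151, 2) = 11325. By convexity Σ_i C(r_i, 2) ≥ 146·C(z/146, 2) = z(z − 146)/(2·146), giving z² − 146z − 146·151·150 ≤ 0 and hence z ≤ (1/2)[146 + √(21316 + 4·3306900)] = (1/2)[146 + √13248916] ≈ (1/2)(146 + 3639.906) = 1892.953.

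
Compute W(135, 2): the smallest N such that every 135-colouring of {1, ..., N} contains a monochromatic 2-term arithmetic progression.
W(135, 2) = 135 + 1 = 136

A 2-term AP is any pair of integers, so a monochromatic 2-AP exists iff some colour is used at least twice. With 135 colours, the colouring i ↦ i on {1, ..., 135} uses each colour once, avoiding any monochromatic pair, so W(135, 2) > 135. For {1, ..., 136}, pigeonhole forces two integers of the same colour, which form a monochromatic 2-AP. Hence W(135, 2) = 136.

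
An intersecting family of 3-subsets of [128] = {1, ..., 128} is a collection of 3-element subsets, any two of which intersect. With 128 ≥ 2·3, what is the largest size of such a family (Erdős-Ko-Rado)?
max |F| = C(127, 2) = 8001

The Erdős-Ko-Rado theorem states: for n ≥ 2k, an intersecting family of k-subsets of an n-element set has size at most C(n − 1, k − 1), with equality for 'star' families {A ⊆ [n] : |A| = k, i ∈ A} (fix an element i). For n = 128, k = 3: C(127, 2) = 8001.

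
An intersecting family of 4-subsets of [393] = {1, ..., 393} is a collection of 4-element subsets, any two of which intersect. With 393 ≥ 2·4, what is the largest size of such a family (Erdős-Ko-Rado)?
max |F| = C(392, 3) = 9962680

Erdős-Ko-Rado (1961): when n ≥ 2k, max |F| = C(n−1, k−1). The bound is attained by the star {A : i ∈ A} for any fixed i ∈ [n]. Here C(393−1, 4−1) = C(392, 3) = 9962680.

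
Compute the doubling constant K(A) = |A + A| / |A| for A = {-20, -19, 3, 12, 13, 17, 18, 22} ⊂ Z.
K = |A + A| / |A| = 30/8 = 15/4

Enumerate A + A = {a + b : a, b ∈ A}. With |A| = 8, there are |A|^2 = 64 ordered sum pairs; collecting distinct values, A + A = {-40, -39, -38, -17, -16, -8, -7, -6, -3, -2, -1, 2, 3, 6, 15, 16, 20, 21, 24, 25, 26, 29, 30, 31, 34, 35, 36, 39, 40, 44}, so |A + A| = 30. Thus K = 30/8 = 15/4. For comparison, the minimum possible |A + A| over all 8-element sets is 2·8 − 1 = 15 (so min K = 15/8), attained only by arithmetic progressions.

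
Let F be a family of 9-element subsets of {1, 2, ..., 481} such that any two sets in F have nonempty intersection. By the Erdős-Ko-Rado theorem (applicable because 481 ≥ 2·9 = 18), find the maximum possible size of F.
max |F| = C(480, 8) = 65908669977641700

The Erdős-Ko-Rado theorem states: for n ≥ 2k, an intersecting family of k-subsets of an n-element set has size at most C(n − 1, k − 1), with equality for 'star' families {A ⊆ [n] : |A| = k, i ∈ A} (fix an element i). For n = 481, k = 9: C(480, 8) = 65908669977641700.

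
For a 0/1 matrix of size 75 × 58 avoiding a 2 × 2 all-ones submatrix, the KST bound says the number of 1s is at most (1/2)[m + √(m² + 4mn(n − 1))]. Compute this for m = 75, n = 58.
z(75, 58; 2, 2) ≤ (1/2)[75 + √(75² + 4·75·58·57)] = (1/2)[75 + √997425] = 536.8558

Kővári–Sós–Turán: let r_1, ..., r_75 be the row sums and z = Σ r_i the total number of 1s. Each pair of columns can share at most one row with both entries 1 (else a 2×2 all-ones block appears), so Σ_i C(r_i, 2) ≤ C(58, 2) = 1653. By convexity Σ_i C(r_i, 2) ≥ 75·C(z/75, 2) = z(z − 75)/(2·75), giving z² − 75z − 75·58·57 ≤ 0 and hence z ≤ (1/2)[75 + √(5625 + 4·247950)] = (1/2)[75 + √997425] ≈ (1/2)(75 + 998.7117) = 536.8558.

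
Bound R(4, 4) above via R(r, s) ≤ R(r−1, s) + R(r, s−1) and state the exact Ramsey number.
R(4, 4) ≤ R(3, 4) + R(4, 3) = 9 + 9 = 18; exact value R(4, 4) = 18.

The Erdős–Szekeres recurrence R(r, s) ≤ R(r−1, s) + R(r, s−1) applied to (r, s) = (4, 4) gives
  R(4, 4) ≤ R(3, 4) + R(4, 3) = 9 + 9 = 18.
(Recall R(2, k) = k and R is symmetric.) Here the recurrence bound is tight: a matching lower-bound construction on K_{17} shows R(4, 4) > 17, so R(4, 4) = 18 exactly.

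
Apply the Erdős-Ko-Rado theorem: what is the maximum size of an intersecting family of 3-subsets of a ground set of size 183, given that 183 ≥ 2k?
max |F| = C(182, 2) = 16471

Erdős-Ko-Rado (1961): when n ≥ 2k, max |F| = C(n−1, k−1). The bound is attained by the star {A : i ∈ A} for any fixed i ∈ [n]. Here C(183−1, 3−1) = C(182, 2) = 16471.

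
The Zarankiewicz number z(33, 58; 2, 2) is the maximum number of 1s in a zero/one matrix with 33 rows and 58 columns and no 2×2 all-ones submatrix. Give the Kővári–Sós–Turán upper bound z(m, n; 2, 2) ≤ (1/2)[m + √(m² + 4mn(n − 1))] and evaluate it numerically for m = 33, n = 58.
z(33, 58; 2, 2) ≤ (1/2)[33 + √(33² + 4·33·58·57)] = (1/2)[33 + √437481] = 347.2117

Kővári–Sós–Turán: let r_1, ..., r_33 be the row sums and z = Σ r_i the total number of 1s. Each pair of columns can share at most one row with both entries 1 (else a 2×2 all-ones block appears), so Σ_i C(r_i, 2) ≤ C(58, 2) = 1653. By convexity Σ_i C(r_i, 2) ≥ 33·C(z/33, 2) = z(z − 33)/(2·33), giving z² − 33z − 33·58·57 ≤ 0 and hence z ≤ (1/2)[33 + √(1089 + 4·109098)] = (1/2)[33 + √437481] ≈ (1/2)(33 + 661.4235) = 347.2117.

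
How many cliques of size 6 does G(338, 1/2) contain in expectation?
E[# K_6] = C(338, 6) · (1/2)^C(6, 2) = 1980564039636 / 2^15 = 495141009909/8192 ≈ 60442017.811157

For each 6-subset S of vertices (there are C(338, 6) = 1980564039636 such S), let X_S = 1 if S induces a K_6 (all C(6, 2) = 15 edges present). Then P(X_S = 1) = (1/2)^15 = 1/32768. By linearity of expectation, E[# K_6] = C(338, 6) · (1/2)^15 = 1980564039636 / 32768 = 495141009909/8192 ≈ 60442017.811157.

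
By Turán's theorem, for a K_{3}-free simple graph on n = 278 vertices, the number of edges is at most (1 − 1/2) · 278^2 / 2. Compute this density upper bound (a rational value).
Turán density bound = (1/2) · 278^2/2 = 19321

Turán's theorem: ex(n, K_{r+1}) is achieved by the complete r-partite Turán graph T(n, r) with parts as balanced as possible, and is at most (1 − 1/r) · n^2/2. For r = 2, n = 278: the density bound is (1/2) · 77284/2 = 19321. Since 2 ∣ 278, the Turán graph T(278, 2) has parts of equal size 139, and its edge count e(T(278, 2)) = 19321 attains the density bound exactly.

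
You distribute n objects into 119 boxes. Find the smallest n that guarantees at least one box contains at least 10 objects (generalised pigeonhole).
n = (10 − 1)·119 + 1 = 1072

By the generalised pigeonhole principle, to guarantee some box contains ≥ r objects we need more than (r − 1) · k objects total. Threshold: n = (r − 1) · k + 1. With r = 10 and k = 119: n = 9 · 119 + 1 = 1071 + 1 = 1072. For n = 1071 = 9 · 119, we can put exactly 9 objects in every box, avoiding 10 in any single one — so 1072 is tight.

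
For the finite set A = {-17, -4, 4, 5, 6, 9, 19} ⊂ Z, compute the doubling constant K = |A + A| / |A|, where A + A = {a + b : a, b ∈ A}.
K = |A + A| / |A| = 24/7

Enumerate A + A = {a + b : a, b ∈ A}. With |A| = 7, there are |A|^2 = 49 ordered sum pairs; collecting distinct values, A + A = {-34, -21, -13, -12, -11, -8, 0, 1, 2, 5, 8, 9, 10, 11, 12, 13, 14, 15, 18, 23, 24, 25, 28, 38}, so |A + A| = 24. Thus K = 24/7. For comparison, the minimum possible |A + A| over all 7-element sets is 2·7 − 1 = 13 (so min K = 13/7), attained only by arithmetic progressions.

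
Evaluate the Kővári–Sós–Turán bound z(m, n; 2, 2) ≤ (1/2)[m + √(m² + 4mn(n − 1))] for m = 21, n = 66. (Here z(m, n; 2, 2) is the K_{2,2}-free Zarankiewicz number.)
z(21, 66; 2, 2) ≤ (1/2)[21 + √(21² + 4·21·66·65)] = (1/2)[21 + √360801] = 310.8336

Kővári–Sós–Turán: let r_1, ..., r_21 be the row sums and z = Σ r_i the total number of 1s. Each pair of columns can share at most one row with both entries 1 (else a 2×2 all-ones block appears), so Σ_i C(r_i, 2) ≤ C(66, 2) = 2145. By convexity Σ_i C(r_i, 2) ≥ 21·C(z/21, 2) = z(z − 21)/(2·21), giving z² − 21z − 21·66·65 ≤ 0 and hence z ≤ (1/2)[21 + √(441 + 4·90090)] = (1/2)[21 + √360801] ≈ (1/2)(21 + 600.6671) = 310.8336.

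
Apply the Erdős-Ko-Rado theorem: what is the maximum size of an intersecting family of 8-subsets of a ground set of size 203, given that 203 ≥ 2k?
max |F| = C(202, 7) = 2451249117240

The Erdős-Ko-Rado theorem states: for n ≥ 2k, an intersecting family of k-subsets of an n-element set has size at most C(n − 1, k − 1), with equality for 'star' families {A ⊆ [n] : |A| = k, i ∈ A} (fix an element i). For n = 203, k = 8: C(202, 7) = 2451249117240.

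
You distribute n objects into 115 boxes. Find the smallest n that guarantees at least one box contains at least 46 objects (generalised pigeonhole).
n = (46 − 1)·115 + 1 = 5176

By the generalised pigeonhole principle, to guarantee some box contains ≥ r objects we need more than (r − 1) · k objects total. Threshold: n = (r − 1) · k + 1. With r = 46 and k = 115: n = 45 · 115 + 1 = 5175 + 1 = 5176. For n = 5175 = 45 · 115, we can put exactly 45 objects in every box, avoiding 46 in any single one — so 5176 is tight.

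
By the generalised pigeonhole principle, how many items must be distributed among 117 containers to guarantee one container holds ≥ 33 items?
n = (33 − 1)·117 + 1 = 3745

By the generalised pigeonhole principle, to guarantee some box contains ≥ r objects we need more than (r − 1) · k objects total. Threshold: n = (r − 1) · k + 1. With r = 33 and k = 117: n = 32 · 117 + 1 = 3744 + 1 = 3745. For n = 3744 = 32 · 117, we can put exactly 32 objects in every box, avoiding 33 in any single one — so 3745 is tight.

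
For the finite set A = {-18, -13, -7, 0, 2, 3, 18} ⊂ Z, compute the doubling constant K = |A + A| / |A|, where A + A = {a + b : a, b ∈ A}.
K = |A + A| / |A| = 26/7

Enumerate A + A = {a + b : a, b ∈ A}. With |A| = 7, there are |A|^2 = 49 ordered sum pairs; collecting distinct values, A + A = {-36, -31, -26, -25, -20, -18, -16, -15, -14, -13, -11, -10, -7, -5, -4, 0, 2, 3, 4, 5, 6, 11, 18, 20, 21, 36}, so |A + A| = 26. Thus K = 26/7. For comparison, the minimum possible |A + A| over all 7-element sets is 2·7 − 1 = 13 (so min K = 13/7), attained only by arithmetic progressions.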